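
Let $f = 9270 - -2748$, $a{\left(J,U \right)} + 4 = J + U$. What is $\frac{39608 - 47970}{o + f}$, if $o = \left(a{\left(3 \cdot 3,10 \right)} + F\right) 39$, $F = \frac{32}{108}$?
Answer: $- \frac{75258}{113531} \approx -0.66288$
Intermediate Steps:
$F = \frac{8}{27}$ ($F = 32 \cdot \frac{1}{108} = \frac{8}{27} \approx 0.2963$)
$a{\left(J,U \right)} = -4 + J + U$ ($a{\left(J,U \right)} = -4 + \left(J + U\right) = -4 + J + U$)
$o = \frac{5369}{9}$ ($o = \left(\left(-4 + 3 \cdot 3 + 10\right) + \frac{8}{27}\right) 39 = \left(\left(-4 + 9 + 10\right) + \frac{8}{27}\right) 39 = \left(15 + \frac{8}{27}\right) 39 = \frac{413}{27} \cdot 39 = \frac{5369}{9} \approx 596.56$)
$f = 12018$ ($f = 9270 + 2748 = 12018$)
$\frac{39608 - 47970}{o + f} = \frac{39608 - 47970}{\frac{5369}{9} + 12018} = - \frac{8362}{\frac{113531}{9}} = \left(-8362\right) \frac{9}{113531} = - \frac{75258}{113531}$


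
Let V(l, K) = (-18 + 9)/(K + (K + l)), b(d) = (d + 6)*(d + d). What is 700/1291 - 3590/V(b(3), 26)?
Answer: 491283440/11619 ≈ 42283.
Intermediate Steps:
b(d) = 2*d*(6 + d) (b(d) = (6 + d)*(2*d) = 2*d*(6 + d))
V(l, K) = -9/(l + 2*K)
700/1291 - 3590/V(b(3), 26) = 700/1291 - 3590/((-9/(2*3*(6 + 3) + 2*26))) = 700*(1/1291) - 3590/((-9/(2*3*9 + 52))) = 700/1291 - 3590/((-9/(54 + 52))) = 700/1291 - 3590/((-9/106)) = 700/1291 - 3590/((-9*1/106)) = 700/1291 - 3590/(-9/106) = 700/1291 - 3590*(-106/9) = 700/1291 + 380540/9 = 491283440/11619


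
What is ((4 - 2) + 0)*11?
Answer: 22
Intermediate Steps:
((4 - 2) + 0)*11 = (2 + 0)*11 = 2*11 = 22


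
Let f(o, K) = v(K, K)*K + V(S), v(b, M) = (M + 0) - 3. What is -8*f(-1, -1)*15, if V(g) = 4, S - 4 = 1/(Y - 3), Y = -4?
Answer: -960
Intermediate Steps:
v(b, M) = -3 + M (v(b, M) = M - 3 = -3 + M)
S = 27/7 (S = 4 + 1/(-4 - 3) = 4 + 1/(-7) = 4 - ⅐ = 27/7 ≈ 3.8571)
f(o, K) = 4 + K*(-3 + K) (f(o, K) = (-3 + K)*K + 4 = K*(-3 + K) + 4 = 4 + K*(-3 + K))
-8*f(-1, -1)*15 = -8*(4 - (-3 - 1))*15 = -8*(4 - 1*(-4))*15 = -8*(4 + 4)*15 = -8*8*15 = -64*15 = -960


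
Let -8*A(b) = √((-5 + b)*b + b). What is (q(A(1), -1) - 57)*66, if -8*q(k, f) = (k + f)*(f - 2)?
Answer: -15147/4 - 99*I*√3/32 ≈ -3786.8 - 5.3585*I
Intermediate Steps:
A(b) = -√(b + b*(-5 + b))/8 (A(b) = -√((-5 + b)*b + b)/8 = -√(b*(-5 + b) + b)/8 = -√(b + b*(-5 + b))/8)
q(k, f) = -(-2 + f)*(f + k)/8 (q(k, f) = -(k + f)*(f - 2)/8 = -(f + k)*(-2 + f)/8 = -(-2 + f)*(f + k)/8)
(q(A(1), -1) - 57)*66 = ((-⅛*(-1)² + (¼)*(-1) + (-√(-4 + 1)/8)/4 - ⅛*(-1)*(-√(-4 + 1)/8)) - 57)*66 = ((-⅛*1 - ¼ + (-I*√3/8)/4 - ⅛*(-1)*(-I*√3/8)) - 57)*66 = ((-⅛ - ¼ + (-I*√3/8)/4 - ⅛*(-1)*(-I*√3/8)) - 57)*66 = ((-⅛ - ¼ - I*√3/32 - I*√3/64) - 57)*66 = ((-3/8 - 3*I*√3/64) - 57)*66 = (-459/8 - 3*I*√3/64)*66 = -15147/4 - 99*I*√3/32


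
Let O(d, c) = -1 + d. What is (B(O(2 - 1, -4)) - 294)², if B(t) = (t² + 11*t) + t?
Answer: 86436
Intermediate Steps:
B(t) = t² + 12*t
(B(O(2 - 1, -4)) - 294)² = ((-1 + (2 - 1))*(12 + (-1 + (2 - 1))) - 294)² = ((-1 + 1)*(12 + (-1 + 1)) - 294)² = (0*(12 + 0) - 294)² = (0*12 - 294)² = (0 - 294)² = (-294)² = 86436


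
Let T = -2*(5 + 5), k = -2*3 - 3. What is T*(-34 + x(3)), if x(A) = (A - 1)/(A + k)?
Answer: 2060/3 ≈ 686.67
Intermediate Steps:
k = -9 (k = -6 - 3 = -9)
x(A) = (-1 + A)/(-9 + A) (x(A) = (A - 1)/(A - 9) = (-1 + A)/(-9 + A))
T = -20 (T = -2*10 = -20)
T*(-34 + x(3)) = -20*(-34 + (-1 + 3)/(-9 + 3)) = -20*(-34 + 2/(-6)) = -20*(-34 - 1/6*2) = -20*(-34 - 1/3) = -20*(-103/3) = 2060/3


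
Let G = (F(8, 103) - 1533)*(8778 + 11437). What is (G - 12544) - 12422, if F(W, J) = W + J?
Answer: -28770696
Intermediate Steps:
F(W, J) = J + W
G = -28745730 (G = ((103 + 8) - 1533)*(8778 + 11437) = (111 - 1533)*20215 = -1422*20215 = -28745730)
(G - 12544) - 12422 = (-28745730 - 12544) - 12422 = -28758274 - 12422 = -28770696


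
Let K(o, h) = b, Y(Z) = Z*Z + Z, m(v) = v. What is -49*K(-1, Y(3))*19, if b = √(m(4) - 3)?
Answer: -931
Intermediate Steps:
Y(Z) = Z + Z² (Y(Z) = Z² + Z = Z + Z²)
b = 1 (b = √(4 - 3) = √1 = 1)
K(o, h) = 1
-49*K(-1, Y(3))*19 = -49*1*19 = -49*19 = -931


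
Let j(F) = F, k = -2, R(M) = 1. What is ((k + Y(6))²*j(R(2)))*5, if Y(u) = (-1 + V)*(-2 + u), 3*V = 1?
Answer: 980/9 ≈ 108.89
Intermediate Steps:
V = ⅓ (V = (⅓)*1 = ⅓ ≈ 0.33333)
Y(u) = 4/3 - 2*u/3 (Y(u) = (-1 + ⅓)*(-2 + u) = -2*(-2 + u)/3 = 4/3 - 2*u/3)
((k + Y(6))²*j(R(2)))*5 = ((-2 + (4/3 - ⅔*6))²*1)*5 = ((-2 + (4/3 - 4))²*1)*5 = ((-2 - 8/3)²*1)*5 = ((-14/3)²*1)*5 = ((196/9)*1)*5 = (196/9)*5 = 980/9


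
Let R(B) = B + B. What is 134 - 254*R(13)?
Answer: -6470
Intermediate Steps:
R(B) = 2*B
134 - 254*R(13) = 134 - 508*13 = 134 - 254*26 = 134 - 6604 = -6470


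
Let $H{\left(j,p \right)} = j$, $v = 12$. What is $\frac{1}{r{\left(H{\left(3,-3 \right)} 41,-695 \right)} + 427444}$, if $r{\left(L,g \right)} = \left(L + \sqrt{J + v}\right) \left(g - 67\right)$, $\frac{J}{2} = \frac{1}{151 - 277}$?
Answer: $\frac{1168013}{389762607544} + \frac{127 \sqrt{5285}}{389762607544} \approx 3.0204 \cdot 10^{-6}$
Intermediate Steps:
$J = - \frac{1}{63}$ ($J = \frac{2}{151 - 277} = \frac{2}{-126} = 2 \left(- \frac{1}{126}\right) = - \frac{1}{63} \approx -0.015873$)
$r{\left(L,g \right)} = \left(-67 + g\right) \left(L + \frac{\sqrt{5285}}{21}\right)$ ($r{\left(L,g \right)} = \left(L + \sqrt{- \frac{1}{63} + 12}\right) \left(g - 67\right) = \left(L + \sqrt{\frac{755}{63}}\right) \left(-67 + g\right) = \left(L + \frac{\sqrt{5285}}{21}\right) \left(-67 + g\right) = \left(-67 + g\right) \left(L + \frac{\sqrt{5285}}{21}\right)$)
$\frac{1}{r{\left(H{\left(3,-3 \right)} 41,-695 \right)} + 427444} = \frac{1}{\left(- 67 \cdot 3 \cdot 41 - \frac{67 \sqrt{5285}}{21} + 3 \cdot 41 \left(-695\right) + \frac{1}{21} \left(-695\right) \sqrt{5285}\right) + 427444} = \frac{1}{\left(\left(-67\right) 123 - \frac{67 \sqrt{5285}}{21} + 123 \left(-695\right) - \frac{695 \sqrt{5285}}{21}\right) + 427444} = \frac{1}{\left(-8241 - \frac{67 \sqrt{5285}}{21} - 85485 - \frac{695 \sqrt{5285}}{21}\right) + 427444} = \frac{1}{\left(-93726 - \frac{254 \sqrt{5285}}{7}\right) + 427444} = \frac{1}{333718 - \frac{254 \sqrt{5285}}{7}}$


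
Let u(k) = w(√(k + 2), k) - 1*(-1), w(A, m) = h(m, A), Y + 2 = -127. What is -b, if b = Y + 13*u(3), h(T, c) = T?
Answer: 77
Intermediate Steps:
Y = -129 (Y = -2 - 127 = -129)
w(A, m) = m
u(k) = 1 + k (u(k) = k - 1*(-1) = k + 1 = 1 + k)
b = -77 (b = -129 + 13*(1 + 3) = -129 + 13*4 = -129 + 52 = -77)
-b = -1*(-77) = 77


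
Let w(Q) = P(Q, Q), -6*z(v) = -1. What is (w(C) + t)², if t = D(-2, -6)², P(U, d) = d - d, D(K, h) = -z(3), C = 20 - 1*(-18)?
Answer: 1/1296 ≈ 0.00077160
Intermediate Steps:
z(v) = ⅙ (z(v) = -⅙*(-1) = ⅙)
C = 38 (C = 20 + 18 = 38)
D(K, h) = -⅙ (D(K, h) = -1*⅙ = -⅙)
P(U, d) = 0
w(Q) = 0
t = 1/36 (t = (-⅙)² = 1/36 ≈ 0.027778)
(w(C) + t)² = (0 + 1/36)² = (1/36)² = 1/1296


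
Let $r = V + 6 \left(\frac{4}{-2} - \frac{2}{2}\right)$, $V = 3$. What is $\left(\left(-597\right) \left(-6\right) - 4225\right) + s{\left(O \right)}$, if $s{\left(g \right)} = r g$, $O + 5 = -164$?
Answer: $1892$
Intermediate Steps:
$O = -169$ ($O = -5 - 164 = -169$)
$r = -15$ ($r = 3 + 6 \left(\frac{4}{-2} - \frac{2}{2}\right) = 3 + 6 \left(4 \left(- \frac{1}{2}\right) - 1\right) = 3 + 6 \left(-2 - 1\right) = 3 + 6 \left(-3\right) = 3 - 18 = -15$)
$s{\left(g \right)} = - 15 g$
$\left(\left(-597\right) \left(-6\right) - 4225\right) + s{\left(O \right)} = \left(\left(-597\right) \left(-6\right) - 4225\right) - -2535 = \left(3582 - 4225\right) + 2535 = -643 + 2535 = 1892$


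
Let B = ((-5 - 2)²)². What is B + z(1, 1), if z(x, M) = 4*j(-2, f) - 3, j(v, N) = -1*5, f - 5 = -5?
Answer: 2378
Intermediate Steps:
f = 0 (f = 5 - 5 = 0)
j(v, N) = -5
z(x, M) = -23 (z(x, M) = 4*(-5) - 3 = -20 - 3 = -23)
B = 2401 (B = ((-7)²)² = 49² = 2401)
B + z(1, 1) = 2401 - 23 = 2378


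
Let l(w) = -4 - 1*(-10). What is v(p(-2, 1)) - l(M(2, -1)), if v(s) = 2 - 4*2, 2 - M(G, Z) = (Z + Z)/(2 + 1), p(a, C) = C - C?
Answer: -12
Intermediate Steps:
p(a, C) = 0
M(G, Z) = 2 - 2*Z/3 (M(G, Z) = 2 - (Z + Z)/(2 + 1) = 2 - 2*Z/3)
l(w) = 6 (l(w) = -4 + 10 = 6)
v(s) = -6 (v(s) = 2 - 8 = -6)
v(p(-2, 1)) - l(M(2, -1)) = -6 - 1*6 = -6 - 6 = -12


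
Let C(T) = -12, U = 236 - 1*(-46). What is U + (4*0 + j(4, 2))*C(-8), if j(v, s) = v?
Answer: 234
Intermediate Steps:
U = 282 (U = 236 + 46 = 282)
U + (4*0 + j(4, 2))*C(-8) = 282 + (4*0 + 4)*(-12) = 282 + (0 + 4)*(-12) = 282 + 4*(-12) = 282 - 48 = 234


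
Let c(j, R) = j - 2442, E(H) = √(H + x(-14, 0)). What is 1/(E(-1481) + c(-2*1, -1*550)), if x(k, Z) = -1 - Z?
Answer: -94/229793 - I*√1482/5974618 ≈ -0.00040906 - 6.4434e-6*I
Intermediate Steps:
E(H) = √(-1 + H) (E(H) = √(H + (-1 - 1*0)) = √(H + (-1 + 0)) = √(H - 1) = √(-1 + H))
c(j, R) = -2442 + j
1/(E(-1481) + c(-2*1, -1*550)) = 1/(√(-1 - 1481) + (-2442 - 2*1)) = 1/(√(-1482) + (-2442 - 2)) = 1/(I*√1482 - 2444) = 1/(-2444 + I*√1482)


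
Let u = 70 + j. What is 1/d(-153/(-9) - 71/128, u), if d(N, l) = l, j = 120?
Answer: 1/190 ≈ 0.0052632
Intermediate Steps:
u = 190 (u = 70 + 120 = 190)
1/d(-153/(-9) - 71/128, u) = 1/190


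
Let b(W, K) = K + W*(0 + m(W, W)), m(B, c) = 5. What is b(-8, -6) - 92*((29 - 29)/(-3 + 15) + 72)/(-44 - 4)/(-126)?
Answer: -989/21 ≈ -47.095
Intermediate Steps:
b(W, K) = K + 5*W (b(W, K) = K + W*(0 + 5) = K + W*5 = K + 5*W)
b(-8, -6) - 92*((29 - 29)/(-3 + 15) + 72)/(-44 - 4)/(-126) = (-6 + 5*(-8)) - 92*((29 - 29)/(-3 + 15) + 72)/(-44 - 4)/(-126) = (-6 - 40) - 92*(0/12 + 72)/(-48)*(-1)/126 = -46 - 92*(0*(1/12) + 72)*(-1/48)*(-1)/126 = -46 - 92*(0 + 72)*(-1/48)*(-1)/126 = -46 - 92*72*(-1/48)*(-1)/126 = -46 - (-138)*(-1)/126 = -46 - 92*1/84 = -46 - 23/21 = -989/21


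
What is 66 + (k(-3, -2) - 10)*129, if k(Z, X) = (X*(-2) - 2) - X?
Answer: -708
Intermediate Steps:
k(Z, X) = -2 - 3*X (k(Z, X) = (-2*X - 2) - X = (-2 - 2*X) - X = -2 - 3*X)
66 + (k(-3, -2) - 10)*129 = 66 + ((-2 - 3*(-2)) - 10)*129 = 66 + ((-2 + 6) - 10)*129 = 66 + (4 - 10)*129 = 66 - 6*129 = 66 - 774 = -708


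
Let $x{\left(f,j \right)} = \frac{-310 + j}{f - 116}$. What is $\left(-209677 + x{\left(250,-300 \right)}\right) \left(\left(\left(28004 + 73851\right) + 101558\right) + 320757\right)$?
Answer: $- \frac{7363888208880}{67} \approx -1.0991 \cdot 10^{11}$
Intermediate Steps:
$x{\left(f,j \right)} = \frac{-310 + j}{-116 + f}$
$\left(-209677 + x{\left(250,-300 \right)}\right) \left(\left(\left(28004 + 73851\right) + 101558\right) + 320757\right) = \left(-209677 + \frac{-310 - 300}{-116 + 250}\right) \left(\left(\left(28004 + 73851\right) + 101558\right) + 320757\right) = \left(-209677 + \frac{1}{134} \left(-610\right)\right) \left(\left(101855 + 101558\right) + 320757\right) = \left(-209677 + \frac{1}{134} \left(-610\right)\right) \left(203413 + 320757\right) = \left(-209677 - \frac{305}{67}\right) 524170 = \left(- \frac{14048664}{67}\right) 524170 = - \frac{7363888208880}{67}$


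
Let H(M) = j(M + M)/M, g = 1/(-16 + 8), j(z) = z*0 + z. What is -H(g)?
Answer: -2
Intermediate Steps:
j(z) = z (j(z) = 0 + z = z)
g = -⅛ (g = 1/(-8) = -⅛ ≈ -0.12500)
H(M) = 2 (H(M) = (M + M)/M = (2*M)/M = 2)
-H(g) = -1*2 = -2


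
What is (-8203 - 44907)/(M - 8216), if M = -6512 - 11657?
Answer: 10622/5277 ≈ 2.0129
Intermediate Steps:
M = -18169
(-8203 - 44907)/(M - 8216) = (-8203 - 44907)/(-18169 - 8216) = -53110/(-26385) = -53110*(-1/26385) = 10622/5277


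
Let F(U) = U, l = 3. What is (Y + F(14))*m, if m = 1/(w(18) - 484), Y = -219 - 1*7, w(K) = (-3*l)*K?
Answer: 106/323 ≈ 0.32817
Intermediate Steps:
w(K) = -9*K (w(K) = (-3*3)*K = -9*K)
Y = -226 (Y = -219 - 7 = -226)
m = -1/646 (m = 1/(-9*18 - 484) = 1/(-162 - 484) = 1/(-646) = -1/646 ≈ -0.0015480)
(Y + F(14))*m = (-226 + 14)*(-1/646) = -212*(-1/646) = 106/323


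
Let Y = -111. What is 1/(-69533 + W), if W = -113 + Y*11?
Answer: -1/70867 ≈ -1.4111e-5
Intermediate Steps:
W = -1334 (W = -113 - 111*11 = -113 - 1221 = -1334)
1/(-69533 + W) = 1/(-69533 - 1334) = 1/(-70867) = -1/70867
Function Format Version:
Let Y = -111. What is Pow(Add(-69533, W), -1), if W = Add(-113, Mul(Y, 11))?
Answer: Rational(-1, 70867) ≈ -1.4111e-5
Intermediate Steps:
W = -1334 (W = Add(-113, Mul(-111, 11)) = Add(-113, -1221) = -1334)
Pow(Add(-69533, W), -1) = Pow(Add(-69533, -1334), -1) = Pow(-70867, -1) = Rational(-1, 70867)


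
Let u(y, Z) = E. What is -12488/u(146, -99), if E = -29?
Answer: 12488/29 ≈ 430.62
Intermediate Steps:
u(y, Z) = -29
-12488/u(146, -99) = -12488/(-29) = -12488*(-1/29) = 12488/29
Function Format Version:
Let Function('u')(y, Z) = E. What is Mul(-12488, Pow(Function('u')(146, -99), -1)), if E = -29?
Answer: Rational(12488, 29) ≈ 430.62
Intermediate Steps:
Function('u')(y, Z) = -29
Mul(-12488, Pow(Function('u')(146, -99), -1)) = Mul(-12488, Pow(-29, -1)) = Mul(-12488, Rational(-1, 29)) = Rational(12488, 29)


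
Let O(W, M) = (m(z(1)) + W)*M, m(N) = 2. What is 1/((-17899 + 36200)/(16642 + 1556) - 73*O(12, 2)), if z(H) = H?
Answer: -18198/37178411 ≈ -0.00048948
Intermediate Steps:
O(W, M) = M*(2 + W) (O(W, M) = (2 + W)*M = M*(2 + W))
1/((-17899 + 36200)/(16642 + 1556) - 73*O(12, 2)) = 1/((-17899 + 36200)/(16642 + 1556) - 146*(2 + 12)) = 1/(18301/18198 - 146*14) = 1/(18301*(1/18198) - 73*28) = 1/(18301/18198 - 2044) = 1/(-37178411/18198) = -18198/37178411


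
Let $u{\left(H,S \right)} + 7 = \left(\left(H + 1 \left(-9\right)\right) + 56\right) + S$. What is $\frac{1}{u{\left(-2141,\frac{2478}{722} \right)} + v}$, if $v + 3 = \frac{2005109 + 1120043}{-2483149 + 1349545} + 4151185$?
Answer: $\frac{102307761}{424483256406512} \approx 2.4102 \cdot 10^{-7}$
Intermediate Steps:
$u{\left(H,S \right)} = 40 + H + S$ ($u{\left(H,S \right)} = -7 + \left(\left(\left(H + 1 \left(-9\right)\right) + 56\right) + S\right) = -7 + \left(\left(\left(H - 9\right) + 56\right) + S\right) = -7 + \left(\left(\left(-9 + H\right) + 56\right) + S\right) = -7 + \left(\left(47 + H\right) + S\right) = -7 + \left(47 + H + S\right) = 40 + H + S$)
$v = \frac{1176448348694}{283401}$ ($v = -3 + \left(\frac{2005109 + 1120043}{-2483149 + 1349545} + 4151185\right) = -3 + \left(\frac{3125152}{-1133604} + 4151185\right) = -3 + \left(3125152 \left(- \frac{1}{1133604}\right) + 4151185\right) = -3 + \left(- \frac{781288}{283401} + 4151185\right) = -3 + \frac{1176449198897}{283401} = \frac{1176448348694}{283401} \approx 4.1512 \cdot 10^{6}$)
$\frac{1}{u{\left(-2141,\frac{2478}{722} \right)} + v} = \frac{1}{\left(40 - 2141 + \frac{2478}{722}\right) + \frac{1176448348694}{283401}} = \frac{1}{\left(40 - 2141 + 2478 \cdot \frac{1}{722}\right) + \frac{1176448348694}{283401}} = \frac{1}{\left(40 - 2141 + \frac{1239}{361}\right) + \frac{1176448348694}{283401}} = \frac{1}{- \frac{757222}{361} + \frac{1176448348694}{283401}} = \frac{1}{\frac{424483256406512}{102307761}} = \frac{102307761}{424483256406512}$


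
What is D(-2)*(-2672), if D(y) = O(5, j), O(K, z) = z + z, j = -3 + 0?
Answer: 16032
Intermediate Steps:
j = -3
O(K, z) = 2*z
D(y) = -6 (D(y) = 2*(-3) = -6)
D(-2)*(-2672) = -6*(-2672) = 16032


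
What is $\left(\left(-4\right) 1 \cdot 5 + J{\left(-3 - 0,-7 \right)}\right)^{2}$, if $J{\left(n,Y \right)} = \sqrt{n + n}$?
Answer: $\left(20 - i \sqrt{6}\right)^{2} \approx 394.0 - 97.98 i$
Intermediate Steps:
$J{\left(n,Y \right)} = \sqrt{2} \sqrt{n}$ ($J{\left(n,Y \right)} = \sqrt{2 n} = \sqrt{2} \sqrt{n}$)
$\left(\left(-4\right) 1 \cdot 5 + J{\left(-3 - 0,-7 \right)}\right)^{2} = \left(\left(-4\right) 1 \cdot 5 + \sqrt{2} \sqrt{-3 - 0}\right)^{2} = \left(\left(-4\right) 5 + \sqrt{2} \sqrt{-3 + 0}\right)^{2} = \left(-20 + \sqrt{2} \sqrt{-3}\right)^{2} = \left(-20 + \sqrt{2} i \sqrt{3}\right)^{2} = \left(-20 + i \sqrt{6}\right)^{2}$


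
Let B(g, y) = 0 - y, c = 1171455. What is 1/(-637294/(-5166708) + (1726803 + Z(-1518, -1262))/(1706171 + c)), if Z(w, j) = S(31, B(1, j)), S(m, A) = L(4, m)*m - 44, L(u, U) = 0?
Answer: 97814824179/70760219233 ≈ 1.3823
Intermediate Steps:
B(g, y) = -y
S(m, A) = -44 (S(m, A) = 0*m - 44 = 0 - 44 = -44)
Z(w, j) = -44
1/(-637294/(-5166708) + (1726803 + Z(-1518, -1262))/(1706171 + c)) = 1/(-637294/(-5166708) + (1726803 - 44)/(1706171 + 1171455)) = 1/(-637294*(-1/5166708) + 1726759/2877626) = 1/(318647/2583354 + 1726759*(1/2877626)) = 1/(318647/2583354 + 1726759/2877626) = 1/(70760219233/97814824179) = 97814824179/70760219233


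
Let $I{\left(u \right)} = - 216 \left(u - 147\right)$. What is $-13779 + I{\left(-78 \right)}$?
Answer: $34821$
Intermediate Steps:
$I{\left(u \right)} = 31752 - 216 u$ ($I{\left(u \right)} = - 216 \left(-147 + u\right) = 31752 - 216 u$)
$-13779 + I{\left(-78 \right)} = -13779 + \left(31752 - -16848\right) = -13779 + \left(31752 + 16848\right) = -13779 + 48600 = 34821$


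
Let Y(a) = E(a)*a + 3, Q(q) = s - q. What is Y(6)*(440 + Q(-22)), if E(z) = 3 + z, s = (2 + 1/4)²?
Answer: 425961/16 ≈ 26623.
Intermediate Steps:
s = 81/16 (s = (2 + 1*(¼))² = (2 + ¼)² = (9/4)² = 81/16 ≈ 5.0625)
Q(q) = 81/16 - q
Y(a) = 3 + a*(3 + a) (Y(a) = (3 + a)*a + 3 = a*(3 + a) + 3 = 3 + a*(3 + a))
Y(6)*(440 + Q(-22)) = (3 + 6*(3 + 6))*(440 + (81/16 - 1*(-22))) = (3 + 6*9)*(440 + (81/16 + 22)) = (3 + 54)*(440 + 433/16) = 57*(7473/16) = 425961/16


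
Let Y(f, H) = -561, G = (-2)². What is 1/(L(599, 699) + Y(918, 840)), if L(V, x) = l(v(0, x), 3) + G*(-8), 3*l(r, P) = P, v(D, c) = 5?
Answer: -1/592 ≈ -0.0016892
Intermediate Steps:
l(r, P) = P/3
G = 4
L(V, x) = -31 (L(V, x) = (⅓)*3 + 4*(-8) = 1 - 32 = -31)
1/(L(599, 699) + Y(918, 840)) = 1/(-31 - 561) = 1/(-592) = -1/592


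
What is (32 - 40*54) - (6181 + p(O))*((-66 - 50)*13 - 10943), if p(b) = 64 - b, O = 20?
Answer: 77505347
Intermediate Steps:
(32 - 40*54) - (6181 + p(O))*((-66 - 50)*13 - 10943) = (32 - 40*54) - (6181 + (64 - 1*20))*((-66 - 50)*13 - 10943) = (32 - 2160) - (6181 + (64 - 20))*(-116*13 - 10943) = -2128 - (6181 + 44)*(-1508 - 10943) = -2128 - 6225*(-12451) = -2128 - 1*(-77507475) = -2128 + 77507475 = 77505347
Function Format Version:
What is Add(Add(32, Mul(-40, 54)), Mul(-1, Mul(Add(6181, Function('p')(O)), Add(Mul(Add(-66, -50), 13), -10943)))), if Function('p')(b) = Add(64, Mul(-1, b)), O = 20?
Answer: 77505347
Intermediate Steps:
Add(Add(32, Mul(-40, 54)), Mul(-1, Mul(Add(6181, Function('p')(O)), Add(Mul(Add(-66, -50), 13), -10943)))) = Add(Add(32, Mul(-40, 54)), Mul(-1, Mul(Add(6181, Add(64, Mul(-1, 20))), Add(Mul(Add(-66, -50), 13), -10943)))) = Add(Add(32, -2160), Mul(-1, Mul(Add(6181, Add(64, -20)), Add(Mul(-116, 13), -10943)))) = Add(-2128, Mul(-1, Mul(Add(6181, 44), Add(-1508, -10943)))) = Add(-2128, Mul(-1, Mul(6225, -12451))) = Add(-2128, Mul(-1, -77507475)) = Add(-2128, 77507475) = 77505347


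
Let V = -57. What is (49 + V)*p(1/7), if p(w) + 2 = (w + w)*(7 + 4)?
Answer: -64/7 ≈ -9.1429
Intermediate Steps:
p(w) = -2 + 22*w (p(w) = -2 + (w + w)*(7 + 4) = -2 + (2*w)*11 = -2 + 22*w)
(49 + V)*p(1/7) = (49 - 57)*(-2 + 22/7) = -8*(-2 + 22*(⅐)) = -8*(-2 + 22/7) = -8*8/7 = -64/7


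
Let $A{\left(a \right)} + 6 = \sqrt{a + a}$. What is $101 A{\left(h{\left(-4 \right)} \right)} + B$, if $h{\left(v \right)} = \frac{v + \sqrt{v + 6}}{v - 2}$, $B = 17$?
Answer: $-589 + \frac{101 \sqrt{12 - 3 \sqrt{2}}}{3} \approx -495.23$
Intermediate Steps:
$h{\left(v \right)} = \frac{v + \sqrt{6 + v}}{-2 + v}$
$A{\left(a \right)} = -6 + \sqrt{2} \sqrt{a}$ ($A{\left(a \right)} = -6 + \sqrt{a + a} = -6 + \sqrt{2 a} = -6 + \sqrt{2} \sqrt{a}$)
$101 A{\left(h{\left(-4 \right)} \right)} + B = 101 \left(-6 + \sqrt{2} \sqrt{\frac{-4 + \sqrt{6 - 4}}{-2 - 4}}\right) + 17 = 101 \left(-6 + \sqrt{2} \sqrt{\frac{-4 + \sqrt{2}}{-6}}\right) + 17 = 101 \left(-6 + \sqrt{2} \sqrt{- \frac{-4 + \sqrt{2}}{6}}\right) + 17 = 101 \left(-6 + \sqrt{2} \sqrt{\frac{2}{3} - \frac{\sqrt{2}}{6}}\right) + 17 = \left(-606 + 101 \sqrt{2} \sqrt{\frac{2}{3} - \frac{\sqrt{2}}{6}}\right) + 17 = -589 + 101 \sqrt{2} \sqrt{\frac{2}{3} - \frac{\sqrt{2}}{6}}$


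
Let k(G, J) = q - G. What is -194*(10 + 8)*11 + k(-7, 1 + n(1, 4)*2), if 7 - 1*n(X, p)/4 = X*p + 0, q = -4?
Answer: -38409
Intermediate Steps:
n(X, p) = 28 - 4*X*p (n(X, p) = 28 - 4*(X*p + 0) = 28 - 4*X*p)
k(G, J) = -4 - G
-194*(10 + 8)*11 + k(-7, 1 + n(1, 4)*2) = -194*(10 + 8)*11 + (-4 - 1*(-7)) = -3492*11 + (-4 + 7) = -194*198 + 3 = -38412 + 3 = -38409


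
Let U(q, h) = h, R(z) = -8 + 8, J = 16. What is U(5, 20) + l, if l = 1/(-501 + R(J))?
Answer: 10019/501 ≈ 19.998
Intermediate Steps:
R(z) = 0
l = -1/501 (l = 1/(-501 + 0) = 1/(-501) = -1/501 ≈ -0.0019960)
U(5, 20) + l = 20 - 1/501 = 10019/501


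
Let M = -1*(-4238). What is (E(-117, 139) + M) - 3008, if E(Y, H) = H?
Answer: 1369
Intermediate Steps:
M = 4238
(E(-117, 139) + M) - 3008 = (139 + 4238) - 3008 = 4377 - 3008 = 1369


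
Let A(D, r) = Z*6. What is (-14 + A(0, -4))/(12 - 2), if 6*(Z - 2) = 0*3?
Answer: -⅕ ≈ -0.20000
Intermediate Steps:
Z = 2 (Z = 2 + (0*3)/6 = 2 + (⅙)*0 = 2 + 0 = 2)
A(D, r) = 12 (A(D, r) = 2*6 = 12)
(-14 + A(0, -4))/(12 - 2) = (-14 + 12)/(12 - 2) = -2/10 = -2*⅒ = -⅕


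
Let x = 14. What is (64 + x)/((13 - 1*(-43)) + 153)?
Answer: 78/209 ≈ 0.37321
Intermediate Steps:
(64 + x)/((13 - 1*(-43)) + 153) = (64 + 14)/((13 - 1*(-43)) + 153) = 78/((13 + 43) + 153) = 78/(56 + 153) = 78/209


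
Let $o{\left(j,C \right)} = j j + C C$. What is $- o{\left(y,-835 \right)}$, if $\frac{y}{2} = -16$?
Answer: $-698249$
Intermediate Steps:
$y = -32$ ($y = 2 \left(-16\right) = -32$)
$o{\left(j,C \right)} = C^{2} + j^{2}$ ($o{\left(j,C \right)} = j^{2} + C^{2} = C^{2} + j^{2}$)
$- o{\left(y,-835 \right)} = - (\left(-835\right)^{2} + \left(-32\right)^{2}) = - (697225 + 1024) = \left(-1\right) 698249 = -698249$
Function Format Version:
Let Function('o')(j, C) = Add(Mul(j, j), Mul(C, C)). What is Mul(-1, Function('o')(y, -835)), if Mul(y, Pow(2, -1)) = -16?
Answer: -698249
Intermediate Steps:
y = -32 (y = Mul(2, -16) = -32)
Function('o')(j, C) = Add(Pow(C, 2), Pow(j, 2)) (Function('o')(j, C) = Add(Pow(j, 2), Pow(C, 2)) = Add(Pow(C, 2), Pow(j, 2)))
Mul(-1, Function('o')(y, -835)) = Mul(-1, Add(Pow(-835, 2), Pow(-32, 2))) = Mul(-1, Add(697225, 1024)) = Mul(-1, 698249) = -698249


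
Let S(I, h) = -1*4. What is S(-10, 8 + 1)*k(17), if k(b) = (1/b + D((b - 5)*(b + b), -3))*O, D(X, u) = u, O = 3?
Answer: 600/17 ≈ 35.294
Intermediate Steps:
S(I, h) = -4
k(b) = -9 + 3/b (k(b) = (1/b - 3)*3 = (-3 + 1/b)*3 = -9 + 3/b)
S(-10, 8 + 1)*k(17) = -4*(-9 + 3/17) = -4*(-150/17) = 600/17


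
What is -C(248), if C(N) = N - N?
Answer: 0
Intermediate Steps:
C(N) = 0
-C(248) = -1*0 = 0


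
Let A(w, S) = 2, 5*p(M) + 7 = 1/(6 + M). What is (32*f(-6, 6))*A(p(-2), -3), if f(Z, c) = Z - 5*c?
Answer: -2304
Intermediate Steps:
p(M) = -7/5 + 1/(5*(6 + M))
(32*f(-6, 6))*A(p(-2), -3) = (32*(-6 - 5*6))*2 = (32*(-6 - 30))*2 = (32*(-36))*2 = -1152*2 = -2304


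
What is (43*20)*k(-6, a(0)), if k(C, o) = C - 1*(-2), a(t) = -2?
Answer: -3440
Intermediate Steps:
k(C, o) = 2 + C (k(C, o) = C + 2 = 2 + C)
(43*20)*k(-6, a(0)) = (43*20)*(2 - 6) = 860*(-4) = -3440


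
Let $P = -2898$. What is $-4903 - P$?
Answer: $-2005$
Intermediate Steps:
$-4903 - P = -4903 - -2898 = -4903 + 2898 = -2005$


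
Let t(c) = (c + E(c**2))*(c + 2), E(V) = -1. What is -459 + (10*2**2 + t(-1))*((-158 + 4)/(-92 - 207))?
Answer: -131389/299 ≈ -439.43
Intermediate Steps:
t(c) = (-1 + c)*(2 + c) (t(c) = (c - 1)*(c + 2) = (-1 + c)*(2 + c))
-459 + (10*2**2 + t(-1))*((-158 + 4)/(-92 - 207)) = -459 + (10*2**2 + (-2 - 1 + (-1)**2))*((-158 + 4)/(-92 - 207)) = -459 + (10*4 + (-2 - 1 + 1))*(-154/(-299)) = -459 + (40 - 2)*(-154*(-1/299)) = -459 + 38*(154/299) = -459 + 5852/299 = -131389/299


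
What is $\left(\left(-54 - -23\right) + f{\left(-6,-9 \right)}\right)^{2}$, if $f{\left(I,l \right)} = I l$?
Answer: $529$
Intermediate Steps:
$\left(\left(-54 - -23\right) + f{\left(-6,-9 \right)}\right)^{2} = \left(\left(-54 - -23\right) - -54\right)^{2} = \left(\left(-54 + 23\right) + 54\right)^{2} = \left(-31 + 54\right)^{2} = 23^{2} = 529$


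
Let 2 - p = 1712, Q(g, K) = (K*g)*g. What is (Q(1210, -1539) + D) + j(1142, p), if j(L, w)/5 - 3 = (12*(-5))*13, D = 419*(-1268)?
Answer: -2253785077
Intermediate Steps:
Q(g, K) = K*g²
p = -1710 (p = 2 - 1*1712 = 2 - 1712 = -1710)
D = -531292
j(L, w) = -3885 (j(L, w) = 15 + 5*((12*(-5))*13) = 15 + 5*(-60*13) = 15 + 5*(-780) = 15 - 3900 = -3885)
(Q(1210, -1539) + D) + j(1142, p) = (-1539*1210² - 531292) - 3885 = (-1539*1464100 - 531292) - 3885 = (-2253249900 - 531292) - 3885 = -2253781192 - 3885 = -2253785077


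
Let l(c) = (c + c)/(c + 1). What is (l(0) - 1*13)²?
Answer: 169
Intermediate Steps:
l(c) = 2*c/(1 + c) (l(c) = (2*c)/(1 + c) = 2*c/(1 + c))
(l(0) - 1*13)² = (2*0/(1 + 0) - 1*13)² = (2*0/1 - 13)² = (2*0*1 - 13)² = (0 - 13)² = (-13)² = 169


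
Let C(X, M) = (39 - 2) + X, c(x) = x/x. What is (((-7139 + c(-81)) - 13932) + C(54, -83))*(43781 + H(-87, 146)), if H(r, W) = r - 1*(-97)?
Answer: -918691389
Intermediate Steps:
H(r, W) = 97 + r (H(r, W) = r + 97 = 97 + r)
c(x) = 1
C(X, M) = 37 + X
(((-7139 + c(-81)) - 13932) + C(54, -83))*(43781 + H(-87, 146)) = (((-7139 + 1) - 13932) + (37 + 54))*(43781 + (97 - 87)) = ((-7138 - 13932) + 91)*(43781 + 10) = (-21070 + 91)*43791 = -20979*43791 = -918691389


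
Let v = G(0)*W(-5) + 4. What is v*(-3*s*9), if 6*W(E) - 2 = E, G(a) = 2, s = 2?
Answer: -162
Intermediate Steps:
W(E) = 1/3 + E/6
v = 3 (v = 2*(1/3 + (1/6)*(-5)) + 4 = 2*(1/3 - 5/6) + 4 = 2*(-1/2) + 4 = -1 + 4 = 3)
v*(-3*s*9) = 3*(-3*2*9) = 3*(-6*9) = 3*(-54) = -162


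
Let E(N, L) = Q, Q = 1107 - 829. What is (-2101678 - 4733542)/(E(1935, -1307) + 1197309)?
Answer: -6835220/1197587 ≈ -5.7075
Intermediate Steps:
Q = 278
E(N, L) = 278
(-2101678 - 4733542)/(E(1935, -1307) + 1197309) = (-2101678 - 4733542)/(278 + 1197309) = -6835220/1197587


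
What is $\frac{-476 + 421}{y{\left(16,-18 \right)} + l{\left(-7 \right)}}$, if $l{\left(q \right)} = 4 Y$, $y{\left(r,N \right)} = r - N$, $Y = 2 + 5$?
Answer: $- \frac{55}{62} \approx -0.8871$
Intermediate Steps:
$Y = 7$
$l{\left(q \right)} = 28$ ($l{\left(q \right)} = 4 \cdot 7 = 28$)
$\frac{-476 + 421}{y{\left(16,-18 \right)} + l{\left(-7 \right)}} = \frac{-476 + 421}{\left(16 - -18\right) + 28} = - \frac{55}{\left(16 + 18\right) + 28} = - \frac{55}{34 + 28} = - \frac{55}{62}$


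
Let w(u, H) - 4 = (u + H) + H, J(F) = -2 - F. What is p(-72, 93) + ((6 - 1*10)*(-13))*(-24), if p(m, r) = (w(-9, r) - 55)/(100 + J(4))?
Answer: -58593/47 ≈ -1246.7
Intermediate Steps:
w(u, H) = 4 + u + 2*H (w(u, H) = 4 + ((u + H) + H) = 4 + ((H + u) + H) = 4 + (u + 2*H) = 4 + u + 2*H)
p(m, r) = -30/47 + r/47 (p(m, r) = ((4 - 9 + 2*r) - 55)/(100 + (-2 - 1*4)) = ((-5 + 2*r) - 55)/(100 + (-2 - 4)) = (-60 + 2*r)/(100 - 6) = (-60 + 2*r)/94 = (-60 + 2*r)*(1/94) = -30/47 + r/47)
p(-72, 93) + ((6 - 1*10)*(-13))*(-24) = (-30/47 + (1/47)*93) + ((6 - 1*10)*(-13))*(-24) = (-30/47 + 93/47) + ((6 - 10)*(-13))*(-24) = 63/47 - 4*(-13)*(-24) = 63/47 + 52*(-24) = 63/47 - 1248 = -58593/47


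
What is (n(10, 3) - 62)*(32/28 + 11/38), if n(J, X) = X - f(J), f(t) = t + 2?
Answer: -27051/266 ≈ -101.70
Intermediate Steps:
f(t) = 2 + t
n(J, X) = -2 + X - J (n(J, X) = X - (2 + J) = X + (-2 - J) = -2 + X - J)
(n(10, 3) - 62)*(32/28 + 11/38) = ((-2 + 3 - 1*10) - 62)*(32/28 + 11/38) = ((-2 + 3 - 10) - 62)*(32*(1/28) + 11*(1/38)) = (-9 - 62)*(8/7 + 11/38) = -71*381/266 = -27051/266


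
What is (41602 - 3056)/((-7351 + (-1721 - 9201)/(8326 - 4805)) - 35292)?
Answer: -135720466/150156925 ≈ -0.90386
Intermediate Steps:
(41602 - 3056)/((-7351 + (-1721 - 9201)/(8326 - 4805)) - 35292) = 38546/((-7351 - 10922/3521) - 35292) = 38546/(-25893793/3521 - 35292) = 38546/(-150156925/3521) = 38546*(-3521/150156925) = -135720466/150156925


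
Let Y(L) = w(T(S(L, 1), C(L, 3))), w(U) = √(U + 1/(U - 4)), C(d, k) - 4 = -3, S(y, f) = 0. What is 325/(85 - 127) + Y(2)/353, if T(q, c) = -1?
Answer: -325/42 + I*√30/1765 ≈ -7.7381 + 0.0031032*I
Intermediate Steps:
C(d, k) = 1 (C(d, k) = 4 - 3 = 1)
w(U) = √(U + 1/(-4 + U))
Y(L) = I*√30/5 (Y(L) = √((1 - (-4 - 1))/(-4 - 1)) = √((1 - 1*(-5))/(-5)) = √(-(1 + 5)/5) = √(-⅕*6) = √(-6/5) = I*√30/5)
325/(85 - 127) + Y(2)/353 = 325/(85 - 127) + (I*√30/5)/353 = 325/(-42) + (I*√30/5)*(1/353) = 325*(-1/42) + I*√30/1765 = -325/42 + I*√30/1765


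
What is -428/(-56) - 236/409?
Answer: 40459/5726 ≈ 7.0658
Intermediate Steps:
-428/(-56) - 236/409 = -428*(-1/56) - 236*1/409 = 107/14 - 236/409 = 40459/5726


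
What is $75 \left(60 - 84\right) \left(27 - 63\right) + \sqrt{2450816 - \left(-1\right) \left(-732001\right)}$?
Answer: $64800 + \sqrt{1718815} \approx 66111.0$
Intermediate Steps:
$75 \left(60 - 84\right) \left(27 - 63\right) + \sqrt{2450816 - \left(-1\right) \left(-732001\right)} = 75 \left(-24\right) \left(-36\right) + \sqrt{2450816 - 732001} = \left(-1800\right) \left(-36\right) + \sqrt{2450816 - 732001} = 64800 + \sqrt{1718815}$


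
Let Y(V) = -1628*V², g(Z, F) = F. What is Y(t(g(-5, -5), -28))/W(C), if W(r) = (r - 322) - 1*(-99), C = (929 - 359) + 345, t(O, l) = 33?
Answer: -443223/173 ≈ -2562.0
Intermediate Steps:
C = 915 (C = 570 + 345 = 915)
W(r) = -223 + r (W(r) = (-322 + r) + 99 = -223 + r)
Y(t(g(-5, -5), -28))/W(C) = (-1628*33²)/(-223 + 915) = -1628*1089/692 = -1772892*1/692 = -443223/173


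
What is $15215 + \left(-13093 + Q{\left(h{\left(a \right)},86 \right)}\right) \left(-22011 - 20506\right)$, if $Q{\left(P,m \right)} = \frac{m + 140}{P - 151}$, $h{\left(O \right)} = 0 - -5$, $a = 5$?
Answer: $\frac{40643196029}{73} \approx 5.5676 \cdot 10^{8}$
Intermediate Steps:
$h{\left(O \right)} = 5$ ($h{\left(O \right)} = 0 + 5 = 5$)
$Q{\left(P,m \right)} = \frac{140 + m}{-151 + P}$
$15215 + \left(-13093 + Q{\left(h{\left(a \right)},86 \right)}\right) \left(-22011 - 20506\right) = 15215 + \left(-13093 + \frac{140 + 86}{-151 + 5}\right) \left(-22011 - 20506\right) = 15215 + \left(-13093 + \frac{1}{-146} \cdot 226\right) \left(-42517\right) = 15215 + \left(-13093 - \frac{113}{73}\right) \left(-42517\right) = 15215 - - \frac{40642085334}{73} = 15215 + \frac{40642085334}{73} = \frac{40643196029}{73}$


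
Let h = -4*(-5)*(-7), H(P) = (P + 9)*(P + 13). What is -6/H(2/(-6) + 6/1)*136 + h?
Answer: -22019/154 ≈ -142.98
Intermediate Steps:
H(P) = (9 + P)*(13 + P)
h = -140 (h = 20*(-7) = -140)
-6/H(2/(-6) + 6/1)*136 + h = -6/(117 + (2/(-6) + 6/1)**2 + 22*(2/(-6) + 6/1))*136 - 140 = -6/(117 + (2*(-1/6) + 6*1)**2 + 22*(2*(-1/6) + 6*1))*136 - 140 = -6/(117 + (-1/3 + 6)**2 + 22*(-1/3 + 6))*136 - 140 = -6/(117 + (17/3)**2 + 22*(17/3))*136 - 140 = -6/(117 + 289/9 + 374/3)*136 - 140 = -6/2464/9*136 - 140 = -6*9/2464*136 - 140 = -27/1232*136 - 140 = -459/154 - 140 = -22019/154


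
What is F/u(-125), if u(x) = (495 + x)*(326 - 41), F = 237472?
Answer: 118736/52725 ≈ 2.2520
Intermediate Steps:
u(x) = 141075 + 285*x (u(x) = (495 + x)*285 = 141075 + 285*x)
F/u(-125) = 237472/(141075 + 285*(-125)) = 237472/(141075 - 35625) = 237472/105450 = 237472*(1/105450) = 118736/52725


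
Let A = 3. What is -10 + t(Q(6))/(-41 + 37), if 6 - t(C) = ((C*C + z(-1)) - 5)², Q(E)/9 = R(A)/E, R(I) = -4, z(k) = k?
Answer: 427/2 ≈ 213.50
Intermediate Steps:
Q(E) = -36/E (Q(E) = 9*(-4/E) = -36/E)
t(C) = 6 - (-6 + C²)² (t(C) = 6 - ((C*C - 1) - 5)² = 6 - ((C² - 1) - 5)² = 6 - ((-1 + C²) - 5)² = 6 - (-6 + C²)²)
-10 + t(Q(6))/(-41 + 37) = -10 + (6 - (-6 + (-36/6)²)²)/(-41 + 37) = -10 + (6 - (-6 + (-36*⅙)²)²)/(-4) = -10 + (6 - (-6 + (-6)²)²)*(-¼) = -10 + (6 - (-6 + 36)²)*(-¼) = -10 + (6 - 1*30²)*(-¼) = -10 + (6 - 1*900)*(-¼) = -10 + (6 - 900)*(-¼) = -10 - 894*(-¼) = -10 + 447/2 = 427/2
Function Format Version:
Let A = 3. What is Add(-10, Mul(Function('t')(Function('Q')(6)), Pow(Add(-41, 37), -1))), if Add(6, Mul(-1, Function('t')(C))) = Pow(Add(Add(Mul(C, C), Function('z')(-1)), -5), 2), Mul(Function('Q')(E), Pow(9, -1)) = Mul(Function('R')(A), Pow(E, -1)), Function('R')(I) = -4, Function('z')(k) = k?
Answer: Rational(427, 2) ≈ 213.50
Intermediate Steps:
Function('Q')(E) = Mul(-36, Pow(E, -1)) (Function('Q')(E) = Mul(9, Mul(-4, Pow(E, -1))) = Mul(-36, Pow(E, -1)))
Function('t')(C) = Add(6, Mul(-1, Pow(Add(-6, Pow(C, 2)), 2))) (Function('t')(C) = Add(6, Mul(-1, Pow(Add(Add(Mul(C, C), -1), -5), 2))) = Add(6, Mul(-1, Pow(Add(Add(Pow(C, 2), -1), -5), 2))) = Add(6, Mul(-1, Pow(Add(Add(-1, Pow(C, 2)), -5), 2))) = Add(6, Mul(-1, Pow(Add(-6, Pow(C, 2)), 2))))
Add(-10, Mul(Function('t')(Function('Q')(6)), Pow(Add(-41, 37), -1))) = Add(-10, Mul(Add(6, Mul(-1, Pow(Add(-6, Pow(Mul(-36, Pow(6, -1)), 2)), 2))), Pow(Add(-41, 37), -1))) = Add(-10, Mul(Add(6, Mul(-1, Pow(Add(-6, Pow(Mul(-36, Rational(1, 6)), 2)), 2))), Pow(-4, -1))) = Add(-10, Mul(Add(6, Mul(-1, Pow(Add(-6, Pow(-6, 2)), 2))), Rational(-1, 4))) = Add(-10, Mul(Add(6, Mul(-1, Pow(Add(-6, 36), 2))), Rational(-1, 4))) = Add(-10, Mul(Add(6, Mul(-1, Pow(30, 2))), Rational(-1, 4))) = Add(-10, Mul(Add(6, Mul(-1, 900)), Rational(-1, 4))) = Add(-10, Mul(Add(6, -900), Rational(-1, 4))) = Add(-10, Mul(-894, Rational(-1, 4))) = Add(-10, Rational(447, 2)) = Rational(427, 2)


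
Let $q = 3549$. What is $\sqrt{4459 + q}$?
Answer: $2 \sqrt{2002} \approx 89.487$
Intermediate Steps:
$\sqrt{4459 + q} = \sqrt{4459 + 3549} = \sqrt{8008} = 2 \sqrt{2002}$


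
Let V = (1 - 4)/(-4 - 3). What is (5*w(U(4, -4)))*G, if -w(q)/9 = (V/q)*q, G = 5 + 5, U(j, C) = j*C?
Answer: -1350/7 ≈ -192.86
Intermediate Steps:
U(j, C) = C*j
V = 3/7 (V = -3/(-7) = -3*(-1/7) = 3/7 ≈ 0.42857)
G = 10
w(q) = -27/7 (w(q) = -9*3/(7*q)*q = -9*3/7 = -27/7)
(5*w(U(4, -4)))*G = (5*(-27/7))*10 = -135/7*10 = -1350/7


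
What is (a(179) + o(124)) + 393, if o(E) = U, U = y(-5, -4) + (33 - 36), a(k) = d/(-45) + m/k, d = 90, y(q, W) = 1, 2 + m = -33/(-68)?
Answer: 4734805/12172 ≈ 388.99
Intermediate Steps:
m = -103/68 (m = -2 - 33/(-68) = -2 - 33*(-1/68) = -2 + 33/68 = -103/68 ≈ -1.5147)
a(k) = -2 - 103/(68*k) (a(k) = 90/(-45) - 103/(68*k) = 90*(-1/45) - 103/(68*k) = -2 - 103/(68*k))
U = -2 (U = 1 + (33 - 36) = 1 - 3 = -2)
o(E) = -2
(a(179) + o(124)) + 393 = ((-2 - 103/68/179) - 2) + 393 = ((-2 - 103/68*1/179) - 2) + 393 = ((-2 - 103/12172) - 2) + 393 = (-24447/12172 - 2) + 393 = -48791/12172 + 393 = 4734805/12172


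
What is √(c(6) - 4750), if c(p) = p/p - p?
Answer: I*√4755 ≈ 68.957*I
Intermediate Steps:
c(p) = 1 - p
√(c(6) - 4750) = √((1 - 1*6) - 4750) = √((1 - 6) - 4750) = √(-5 - 4750) = √(-4755) = I*√4755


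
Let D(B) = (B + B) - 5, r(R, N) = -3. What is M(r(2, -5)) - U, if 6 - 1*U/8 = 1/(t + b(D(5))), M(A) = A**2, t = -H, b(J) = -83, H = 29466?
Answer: -1152419/29549 ≈ -39.000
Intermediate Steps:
D(B) = -5 + 2*B (D(B) = 2*B - 5 = -5 + 2*B)
t = -29466 (t = -1*29466 = -29466)
U = 1418360/29549 (U = 48 - 8/(-29466 - 83) = 48 - 8/(-29549) = 48 - 8*(-1/29549) = 48 + 8/29549 = 1418360/29549 ≈ 48.000)
M(r(2, -5)) - U = (-3)**2 - 1*1418360/29549 = 9 - 1418360/29549 = -1152419/29549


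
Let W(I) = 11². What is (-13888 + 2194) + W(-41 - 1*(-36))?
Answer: -11573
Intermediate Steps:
W(I) = 121
(-13888 + 2194) + W(-41 - 1*(-36)) = (-13888 + 2194) + 121 = -11694 + 121 = -11573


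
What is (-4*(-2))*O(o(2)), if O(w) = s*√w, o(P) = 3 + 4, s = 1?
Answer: 8*√7 ≈ 21.166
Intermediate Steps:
o(P) = 7
O(w) = √w (O(w) = 1*√w = √w)
(-4*(-2))*O(o(2)) = (-4*(-2))*√7 = 8*√7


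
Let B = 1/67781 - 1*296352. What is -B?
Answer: 20087034911/67781 ≈ 2.9635e+5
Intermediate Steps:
B = -20087034911/67781 (B = 1/67781 - 296352 = -20087034911/67781 ≈ -2.9635e+5)
-B = -1*(-20087034911/67781) = 20087034911/67781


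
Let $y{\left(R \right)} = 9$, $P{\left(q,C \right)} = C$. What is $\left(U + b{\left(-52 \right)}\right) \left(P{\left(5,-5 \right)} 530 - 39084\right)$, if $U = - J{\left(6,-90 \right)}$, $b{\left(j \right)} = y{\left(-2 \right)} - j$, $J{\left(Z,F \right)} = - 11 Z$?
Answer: $-5300218$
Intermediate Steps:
$b{\left(j \right)} = 9 - j$
$U = 66$ ($U = - \left(-11\right) 6 = \left(-1\right) \left(-66\right) = 66$)
$\left(U + b{\left(-52 \right)}\right) \left(P{\left(5,-5 \right)} 530 - 39084\right) = \left(66 + \left(9 - -52\right)\right) \left(\left(-5\right) 530 - 39084\right) = \left(66 + \left(9 + 52\right)\right) \left(-2650 - 39084\right) = \left(66 + 61\right) \left(-41734\right) = 127 \left(-41734\right) = -5300218$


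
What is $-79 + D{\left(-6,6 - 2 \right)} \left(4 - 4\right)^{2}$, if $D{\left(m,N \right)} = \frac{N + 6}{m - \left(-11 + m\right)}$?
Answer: $-79$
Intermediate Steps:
$D{\left(m,N \right)} = \frac{6}{11} + \frac{N}{11}$ ($D{\left(m,N \right)} = \frac{6 + N}{11} = \left(6 + N\right) \frac{1}{11} = \frac{6}{11} + \frac{N}{11}$)
$-79 + D{\left(-6,6 - 2 \right)} \left(4 - 4\right)^{2} = -79 + \left(\frac{6}{11} + \frac{6 - 2}{11}\right) \left(4 - 4\right)^{2} = -79 + \left(\frac{6}{11} + \frac{1}{11} \cdot 4\right) \left(4 - 4\right)^{2} = -79 + \left(\frac{6}{11} + \frac{4}{11}\right) 0^{2} = -79 + \frac{10}{11} \cdot 0 = -79 + 0 = -79$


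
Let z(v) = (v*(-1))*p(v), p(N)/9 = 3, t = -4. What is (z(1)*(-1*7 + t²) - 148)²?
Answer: 152881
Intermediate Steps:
p(N) = 27 (p(N) = 9*3 = 27)
z(v) = -27*v (z(v) = (v*(-1))*27 = -v*27 = -27*v)
(z(1)*(-1*7 + t²) - 148)² = ((-27*1)*(-1*7 + (-4)²) - 148)² = (-27*(-7 + 16) - 148)² = (-27*9 - 148)² = (-243 - 148)² = (-391)² = 152881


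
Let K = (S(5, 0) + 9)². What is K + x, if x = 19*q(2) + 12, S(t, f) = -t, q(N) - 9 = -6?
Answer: 85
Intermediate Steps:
q(N) = 3 (q(N) = 9 - 6 = 3)
x = 69 (x = 19*3 + 12 = 57 + 12 = 69)
K = 16 (K = (-1*5 + 9)² = (-5 + 9)² = 4² = 16)
K + x = 16 + 69 = 85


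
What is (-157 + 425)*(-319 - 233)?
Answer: -147936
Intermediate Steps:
(-157 + 425)*(-319 - 233) = 268*(-552) = -147936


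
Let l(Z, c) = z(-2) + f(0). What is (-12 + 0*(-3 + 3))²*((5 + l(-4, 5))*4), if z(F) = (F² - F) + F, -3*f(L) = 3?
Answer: 4608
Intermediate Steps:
f(L) = -1 (f(L) = -⅓*3 = -1)
z(F) = F²
l(Z, c) = 3 (l(Z, c) = (-2)² - 1 = 4 - 1 = 3)
(-12 + 0*(-3 + 3))²*((5 + l(-4, 5))*4) = (-12 + 0*(-3 + 3))²*((5 + 3)*4) = (-12 + 0*0)²*(8*4) = (-12 + 0)²*32 = (-12)²*32 = 144*32 = 4608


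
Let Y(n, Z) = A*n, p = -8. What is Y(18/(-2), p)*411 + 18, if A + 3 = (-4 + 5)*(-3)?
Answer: 22212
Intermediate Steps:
A = -6 (A = -3 + (-4 + 5)*(-3) = -3 + 1*(-3) = -3 - 3 = -6)
Y(n, Z) = -6*n
Y(18/(-2), p)*411 + 18 = -108/(-2)*411 + 18 = -108*(-1)/2*411 + 18 = -6*(-9)*411 + 18 = 54*411 + 18 = 22194 + 18 = 22212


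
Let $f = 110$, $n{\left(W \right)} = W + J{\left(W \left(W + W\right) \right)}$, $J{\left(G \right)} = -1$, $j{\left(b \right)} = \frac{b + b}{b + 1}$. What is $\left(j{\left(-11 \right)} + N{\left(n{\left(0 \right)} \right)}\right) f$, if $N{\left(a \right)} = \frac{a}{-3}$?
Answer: $\frac{836}{3} \approx 278.67$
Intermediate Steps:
$j{\left(b \right)} = \frac{2 b}{1 + b}$
$n{\left(W \right)} = -1 + W$ ($n{\left(W \right)} = W - 1 = -1 + W$)
$N{\left(a \right)} = - \frac{a}{3}$ ($N{\left(a \right)} = a \left(- \frac{1}{3}\right) = - \frac{a}{3}$)
$\left(j{\left(-11 \right)} + N{\left(n{\left(0 \right)} \right)}\right) f = \left(2 \left(-11\right) \frac{1}{1 - 11} - \frac{-1 + 0}{3}\right) 110 = \left(2 \left(-11\right) \frac{1}{-10} - - \frac{1}{3}\right) 110 = \left(2 \left(-11\right) \left(- \frac{1}{10}\right) + \frac{1}{3}\right) 110 = \left(\frac{11}{5} + \frac{1}{3}\right) 110 = \frac{38}{15} \cdot 110 = \frac{836}{3}$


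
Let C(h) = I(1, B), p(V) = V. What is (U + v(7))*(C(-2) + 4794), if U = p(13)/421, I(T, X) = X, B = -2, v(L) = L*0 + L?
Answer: 14184320/421 ≈ 33692.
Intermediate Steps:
v(L) = L (v(L) = 0 + L = L)
C(h) = -2
U = 13/421 ≈ 0.030879
(U + v(7))*(C(-2) + 4794) = (13/421 + 7)*(-2 + 4794) = (2960/421)*4792 = 14184320/421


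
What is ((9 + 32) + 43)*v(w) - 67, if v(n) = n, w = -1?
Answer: -151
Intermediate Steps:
((9 + 32) + 43)*v(w) - 67 = ((9 + 32) + 43)*(-1) - 67 = (41 + 43)*(-1) - 67 = 84*(-1) - 67 = -84 - 67 = -151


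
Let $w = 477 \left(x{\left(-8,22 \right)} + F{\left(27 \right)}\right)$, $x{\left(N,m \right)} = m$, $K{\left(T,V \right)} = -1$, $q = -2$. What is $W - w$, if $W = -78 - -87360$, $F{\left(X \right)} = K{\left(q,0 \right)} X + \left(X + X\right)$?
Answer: $63909$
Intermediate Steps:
$F{\left(X \right)} = X$ ($F{\left(X \right)} = - X + \left(X + X\right) = - X + 2 X = X$)
$W = 87282$ ($W = -78 + 87360 = 87282$)
$w = 23373$ ($w = 477 \left(22 + 27\right) = 477 \cdot 49 = 23373$)
$W - w = 87282 - 23373 = 63909$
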